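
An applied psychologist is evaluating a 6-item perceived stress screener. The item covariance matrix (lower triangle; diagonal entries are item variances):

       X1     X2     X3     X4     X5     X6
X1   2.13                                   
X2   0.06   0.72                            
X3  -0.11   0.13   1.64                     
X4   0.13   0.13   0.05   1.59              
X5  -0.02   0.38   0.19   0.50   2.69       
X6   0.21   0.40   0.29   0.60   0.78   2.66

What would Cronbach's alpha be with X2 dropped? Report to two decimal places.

α = 0.41

Remaining items: X1, X3, X4, X5, X6 (k = 5).
sum of item variances = 2.13 + 1.64 + 1.59 + 2.69 + 2.66 = 10.71
σ²_total = 10.71 + 2 × 2.62 = 15.95
α (item deleted) = (5/4)·(1 − 10.71/15.95) = 0.41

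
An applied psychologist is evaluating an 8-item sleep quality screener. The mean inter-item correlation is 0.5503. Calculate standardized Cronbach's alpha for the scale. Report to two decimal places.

α = 0.91

Standardized α = k·r̄ / (1 + (k−1)·r̄) = 8 × 0.5503 / (1 + 7 × 0.5503)
  = 4.4024 / 4.8521 = 0.91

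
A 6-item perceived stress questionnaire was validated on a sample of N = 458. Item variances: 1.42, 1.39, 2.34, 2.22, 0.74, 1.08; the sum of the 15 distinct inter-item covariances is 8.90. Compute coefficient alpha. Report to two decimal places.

Σσᵢ² = 1.42 + 1.39 + 2.34 + 2.22 + 0.74 + 1.08 = 9.19
Sum of distinct covariances = 8.90
Var(T) = Σσᵢ² + 2·Σcov = 9.19 + 2 × 8.90 = 26.99
α = (6/5)·(1 − 9.19/26.99) = 0.79

α = 0.79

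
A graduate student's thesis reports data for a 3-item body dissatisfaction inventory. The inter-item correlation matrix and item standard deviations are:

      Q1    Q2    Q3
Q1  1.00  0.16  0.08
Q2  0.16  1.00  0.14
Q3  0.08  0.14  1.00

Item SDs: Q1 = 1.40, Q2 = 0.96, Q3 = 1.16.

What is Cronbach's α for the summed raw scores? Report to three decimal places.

Cronbach's α = 0.287

Σσ²ᵢ = 1.40² + 0.96² + 1.16² = 4.2272
Covariances σ_ij = r_ij · s_i · s_j:
  σ(Q1,Q2) = 0.16 × 1.40 × 0.96 = 0.2150
  σ(Q1,Q3) = 0.08 × 1.40 × 1.16 = 0.1299
  σ(Q2,Q3) = 0.14 × 0.96 × 1.16 = 0.1559
σ²_T = Σσ²ᵢ + 2·Σσ_ij = 4.2272 + 2 × 0.5008 = 5.2288
α = (3/2)·(1 − 4.2272/5.2288) = 0.287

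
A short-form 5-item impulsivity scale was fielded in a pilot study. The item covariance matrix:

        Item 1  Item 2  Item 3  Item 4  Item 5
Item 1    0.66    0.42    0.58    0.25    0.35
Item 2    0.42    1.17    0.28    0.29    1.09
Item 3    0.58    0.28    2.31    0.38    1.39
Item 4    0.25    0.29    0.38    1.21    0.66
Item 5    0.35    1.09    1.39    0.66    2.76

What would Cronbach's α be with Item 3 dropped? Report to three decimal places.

Remaining items: Item 1, Item 2, Item 4, Item 5 (k = 4).
ΣVar(i) = 0.66 + 1.17 + 1.21 + 2.76 = 5.80
Var(T) = 5.80 + 2 × 3.06 = 11.92
α (item deleted) = (4/3)·(1 − 5.80/11.92) = 0.685

Cronbach's α = 0.685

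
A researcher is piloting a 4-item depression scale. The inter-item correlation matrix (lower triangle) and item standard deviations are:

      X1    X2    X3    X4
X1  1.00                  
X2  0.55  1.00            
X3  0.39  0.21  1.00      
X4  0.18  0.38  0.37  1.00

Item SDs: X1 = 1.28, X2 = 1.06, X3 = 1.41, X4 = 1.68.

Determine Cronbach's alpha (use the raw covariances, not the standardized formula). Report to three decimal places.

Cronbach's alpha = 0.659

Σσ²ᵢ = 1.28² + 1.06² + 1.41² + 1.68² = 7.5725
Covariances σ_ij = r_ij · s_i · s_j:
  σ(X1,X2) = 0.55 × 1.28 × 1.06 = 0.7462
  σ(X1,X3) = 0.39 × 1.28 × 1.41 = 0.7039
  σ(X1,X4) = 0.18 × 1.28 × 1.68 = 0.3871
  σ(X2,X3) = 0.21 × 1.06 × 1.41 = 0.3139
  σ(X2,X4) = 0.38 × 1.06 × 1.68 = 0.6767
  σ(X3,X4) = 0.37 × 1.41 × 1.68 = 0.8765
σ²_T = Σσ²ᵢ + 2·Σσ_ij = 7.5725 + 2 × 3.7043 = 14.9811
α = (4/3)·(1 − 7.5725/14.9811) = 0.659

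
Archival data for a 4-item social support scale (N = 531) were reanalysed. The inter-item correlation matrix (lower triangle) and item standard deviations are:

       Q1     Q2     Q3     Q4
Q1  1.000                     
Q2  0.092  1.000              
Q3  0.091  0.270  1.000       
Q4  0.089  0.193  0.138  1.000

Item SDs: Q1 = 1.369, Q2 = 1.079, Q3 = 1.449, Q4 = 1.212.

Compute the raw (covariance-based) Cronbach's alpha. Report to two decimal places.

Σσ²ᵢ = 1.369² + 1.079² + 1.449² + 1.212² = 6.6069
Covariances σ_ij = r_ij · s_i · s_j:
  σ(Q1,Q2) = 0.092 × 1.369 × 1.079 = 0.1359
  σ(Q1,Q3) = 0.091 × 1.369 × 1.449 = 0.1805
  σ(Q1,Q4) = 0.089 × 1.369 × 1.212 = 0.1477
  σ(Q2,Q3) = 0.270 × 1.079 × 1.449 = 0.4221
  σ(Q2,Q4) = 0.193 × 1.079 × 1.212 = 0.2524
  σ(Q3,Q4) = 0.138 × 1.449 × 1.212 = 0.2424
σ²_T = Σσ²ᵢ + 2·Σσ_ij = 6.6069 + 2 × 1.3810 = 9.3689
α = (4/3)·(1 − 6.6069/9.3689) = 0.39

α = 0.39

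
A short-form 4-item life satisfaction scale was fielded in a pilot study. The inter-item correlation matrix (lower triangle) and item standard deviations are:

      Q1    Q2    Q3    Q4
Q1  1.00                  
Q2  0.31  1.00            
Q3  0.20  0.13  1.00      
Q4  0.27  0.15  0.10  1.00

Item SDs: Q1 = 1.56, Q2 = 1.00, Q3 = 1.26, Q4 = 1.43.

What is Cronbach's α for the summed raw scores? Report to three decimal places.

Σσ²ᵢ = 1.56² + 1.00² + 1.26² + 1.43² = 7.0661
Covariances σ_ij = r_ij · s_i · s_j:
  σ(Q1,Q2) = 0.31 × 1.56 × 1.00 = 0.4836
  σ(Q1,Q3) = 0.20 × 1.56 × 1.26 = 0.3931
  σ(Q1,Q4) = 0.27 × 1.56 × 1.43 = 0.6023
  σ(Q2,Q3) = 0.13 × 1.00 × 1.26 = 0.1638
  σ(Q2,Q4) = 0.15 × 1.00 × 1.43 = 0.2145
  σ(Q3,Q4) = 0.10 × 1.26 × 1.43 = 0.1802
σ²_T = Σσ²ᵢ + 2·Σσ_ij = 7.0661 + 2 × 2.0375 = 11.1411
α = (4/3)·(1 − 7.0661/11.1411) = 0.488

α = 0.488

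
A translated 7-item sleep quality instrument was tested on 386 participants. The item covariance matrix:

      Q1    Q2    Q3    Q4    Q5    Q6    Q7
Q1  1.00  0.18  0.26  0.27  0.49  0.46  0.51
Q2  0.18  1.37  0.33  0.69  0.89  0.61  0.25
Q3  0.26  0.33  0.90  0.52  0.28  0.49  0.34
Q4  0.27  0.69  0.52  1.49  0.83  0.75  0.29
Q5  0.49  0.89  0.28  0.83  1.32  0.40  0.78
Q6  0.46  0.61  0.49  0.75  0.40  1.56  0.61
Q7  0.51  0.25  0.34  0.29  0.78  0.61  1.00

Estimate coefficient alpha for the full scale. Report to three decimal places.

Σσᵢ² = 1.00 + 1.37 + 0.90 + 1.49 + 1.32 + 1.56 + 1.00 = 8.64
Sum of off-diagonal covariances = 10.23
σ²_total = 8.64 + 2 × 10.23 = 29.10
α = (k/(k−1))·(1 − Σσᵢ²/σ²_total) = (7/6)·(1 − 8.64/29.10) = 0.820

coefficient alpha = 0.820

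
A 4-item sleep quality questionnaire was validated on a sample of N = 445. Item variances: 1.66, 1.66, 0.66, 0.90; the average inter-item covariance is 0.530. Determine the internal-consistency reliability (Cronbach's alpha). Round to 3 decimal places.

Σσ²ᵢ = 1.66 + 1.66 + 0.66 + 0.90 = 4.88
Sum of the 6 distinct covariances = 6 × 0.530 = 3.180
total variance = Σσ²ᵢ + 2·Σcov = 4.88 + 2 × 3.180 = 11.240
α = (4/3)·(1 − 4.88/11.240) = 0.754

Cronbach's alpha = 0.754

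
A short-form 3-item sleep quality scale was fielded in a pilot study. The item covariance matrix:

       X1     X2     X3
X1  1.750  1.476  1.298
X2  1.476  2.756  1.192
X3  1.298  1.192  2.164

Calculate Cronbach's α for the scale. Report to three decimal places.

α = 0.815

Σσ²ᵢ = 1.750 + 2.756 + 2.164 = 6.670
Sum of the distinct covariances = 3.966
total variance = 6.670 + 2 × 3.966 = 14.602
α = (k/(k−1))·(1 − Σσ²ᵢ/total variance) = (3/2)·(1 − 6.670/14.602) = 0.815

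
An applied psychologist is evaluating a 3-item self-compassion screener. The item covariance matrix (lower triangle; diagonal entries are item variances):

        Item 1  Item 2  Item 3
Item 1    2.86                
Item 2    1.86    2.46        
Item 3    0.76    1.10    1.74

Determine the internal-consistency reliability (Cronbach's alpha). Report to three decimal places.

α = 0.770

sum of item variances = 2.86 + 2.46 + 1.74 = 7.06
Σ_{i<j} σ_ij = 3.72
σ²_T = 7.06 + 2 × 3.72 = 14.50
α = (k/(k−1))·(1 − sum of item variances/σ²_T) = (3/2)·(1 − 7.06/14.50) = 0.770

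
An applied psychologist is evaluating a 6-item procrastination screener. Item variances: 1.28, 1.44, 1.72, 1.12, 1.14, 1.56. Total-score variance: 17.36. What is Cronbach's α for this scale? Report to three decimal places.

sum of item variances = 1.28 + 1.44 + 1.72 + 1.12 + 1.14 + 1.56 = 8.26
α = (k/(k−1))·(1 − sum of item variances/σ²_T) = (6/5)·(1 − 8.26/17.36) = 0.629

Cronbach's α = 0.629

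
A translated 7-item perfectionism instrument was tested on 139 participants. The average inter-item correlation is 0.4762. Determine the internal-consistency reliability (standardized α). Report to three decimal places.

Standardized α = k·r̄ / (1 + (k−1)·r̄) = 7 × 0.4762 / (1 + 6 × 0.4762)
  = 3.3334 / 3.8572 = 0.864

standardized α = 0.864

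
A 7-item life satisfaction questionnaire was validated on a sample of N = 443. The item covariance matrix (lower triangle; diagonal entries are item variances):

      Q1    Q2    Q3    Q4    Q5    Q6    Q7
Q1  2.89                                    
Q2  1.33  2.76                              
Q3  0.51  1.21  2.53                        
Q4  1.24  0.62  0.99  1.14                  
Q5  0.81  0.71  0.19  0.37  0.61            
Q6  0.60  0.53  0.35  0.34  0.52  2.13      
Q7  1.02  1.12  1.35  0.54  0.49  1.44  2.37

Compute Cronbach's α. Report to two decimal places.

α = 0.81

Σσᵢ² = 2.89 + 2.76 + 2.53 + 1.14 + 0.61 + 2.13 + 2.37 = 14.43
Σ_{i<j} σ_ij = 16.28
total variance = 14.43 + 2 × 16.28 = 46.99
α = (k/(k−1))·(1 − Σσᵢ²/total variance) = (7/6)·(1 − 14.43/46.99) = 0.81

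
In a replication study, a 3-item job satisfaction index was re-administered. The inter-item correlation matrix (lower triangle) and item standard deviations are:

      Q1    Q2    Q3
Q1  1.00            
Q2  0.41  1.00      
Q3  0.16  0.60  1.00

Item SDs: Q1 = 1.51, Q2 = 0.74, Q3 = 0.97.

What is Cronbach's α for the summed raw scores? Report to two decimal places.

Cronbach's α = 0.56

Σσ²ᵢ = 1.51² + 0.74² + 0.97² = 3.7686
Covariances σ_ij = r_ij · s_i · s_j:
  σ(Q1,Q2) = 0.41 × 1.51 × 0.74 = 0.4581
  σ(Q1,Q3) = 0.16 × 1.51 × 0.97 = 0.2344
  σ(Q2,Q3) = 0.60 × 0.74 × 0.97 = 0.4307
σ²_T = Σσ²ᵢ + 2·Σσ_ij = 3.7686 + 2 × 1.1232 = 6.0150
α = (3/2)·(1 − 3.7686/6.0150) = 0.56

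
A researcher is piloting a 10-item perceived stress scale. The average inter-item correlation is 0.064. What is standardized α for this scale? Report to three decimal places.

standardized α = 0.406

Standardized α = k·r̄ / (1 + (k−1)·r̄) = 10 × 0.064 / (1 + 9 × 0.064)
  = 0.6400 / 1.5760 = 0.406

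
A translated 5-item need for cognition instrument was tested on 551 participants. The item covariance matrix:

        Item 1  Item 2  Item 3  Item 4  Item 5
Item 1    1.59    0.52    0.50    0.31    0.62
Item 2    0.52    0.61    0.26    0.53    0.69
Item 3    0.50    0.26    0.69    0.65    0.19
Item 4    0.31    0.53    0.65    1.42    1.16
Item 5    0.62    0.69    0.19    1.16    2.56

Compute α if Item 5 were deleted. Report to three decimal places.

α = 0.750

Remaining items: Item 1, Item 2, Item 3, Item 4 (k = 4).
Σσᵢ² = 1.59 + 0.61 + 0.69 + 1.42 = 4.31
σ²_total = 4.31 + 2 × 2.77 = 9.85
α (item deleted) = (4/3)·(1 − 4.31/9.85) = 0.750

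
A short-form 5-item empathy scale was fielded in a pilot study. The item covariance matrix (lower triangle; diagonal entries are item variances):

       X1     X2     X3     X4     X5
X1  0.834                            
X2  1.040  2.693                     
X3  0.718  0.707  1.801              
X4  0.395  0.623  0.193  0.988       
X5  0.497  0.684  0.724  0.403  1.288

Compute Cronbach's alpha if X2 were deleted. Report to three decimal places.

Remaining items: X1, X3, X4, X5 (k = 4).
Σσ²ᵢ = 0.834 + 1.801 + 0.988 + 1.288 = 4.911
σ²_T = 4.911 + 2 × 2.930 = 10.771
α (item deleted) = (4/3)·(1 − 4.911/10.771) = 0.725

α = 0.725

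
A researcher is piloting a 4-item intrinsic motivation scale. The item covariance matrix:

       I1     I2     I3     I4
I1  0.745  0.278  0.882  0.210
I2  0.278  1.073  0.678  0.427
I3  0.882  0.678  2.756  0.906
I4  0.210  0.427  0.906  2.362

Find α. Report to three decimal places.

sum of item variances = 0.745 + 1.073 + 2.756 + 2.362 = 6.936
Sum of off-diagonal covariances = 3.381
σ²_T = 6.936 + 2 × 3.381 = 13.698
α = (k/(k−1))·(1 − sum of item variances/σ²_T) = (4/3)·(1 − 6.936/13.698) = 0.658

α = 0.658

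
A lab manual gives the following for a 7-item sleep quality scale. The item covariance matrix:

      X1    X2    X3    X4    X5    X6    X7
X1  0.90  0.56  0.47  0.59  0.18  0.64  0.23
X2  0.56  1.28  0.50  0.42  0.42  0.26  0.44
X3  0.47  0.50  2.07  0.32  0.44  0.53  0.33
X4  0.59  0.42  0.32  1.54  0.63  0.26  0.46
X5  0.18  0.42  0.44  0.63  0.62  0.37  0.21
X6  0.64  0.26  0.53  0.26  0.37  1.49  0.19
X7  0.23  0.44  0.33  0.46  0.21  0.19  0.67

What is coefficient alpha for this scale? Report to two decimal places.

coefficient alpha = 0.77

ΣVar(i) = 0.90 + 1.28 + 2.07 + 1.54 + 0.62 + 1.49 + 0.67 = 8.57
Sum of the distinct covariances = 8.45
σ²_total = 8.57 + 2 × 8.45 = 25.47
α = (k/(k−1))·(1 − ΣVar(i)/σ²_total) = (7/6)·(1 − 8.57/25.47) = 0.77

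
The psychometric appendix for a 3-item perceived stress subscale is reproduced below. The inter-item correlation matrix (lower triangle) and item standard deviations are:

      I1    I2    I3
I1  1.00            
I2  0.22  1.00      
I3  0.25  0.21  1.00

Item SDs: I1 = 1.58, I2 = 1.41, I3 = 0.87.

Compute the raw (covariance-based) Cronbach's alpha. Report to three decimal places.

α = 0.441

Σσ²ᵢ = 1.58² + 1.41² + 0.87² = 5.2414
Covariances σ_ij = r_ij · s_i · s_j:
  σ(I1,I2) = 0.22 × 1.58 × 1.41 = 0.4901
  σ(I1,I3) = 0.25 × 1.58 × 0.87 = 0.3437
  σ(I2,I3) = 0.21 × 1.41 × 0.87 = 0.2576
σ²_T = Σσ²ᵢ + 2·Σσ_ij = 5.2414 + 2 × 1.0914 = 7.4242
α = (3/2)·(1 − 5.2414/7.4242) = 0.441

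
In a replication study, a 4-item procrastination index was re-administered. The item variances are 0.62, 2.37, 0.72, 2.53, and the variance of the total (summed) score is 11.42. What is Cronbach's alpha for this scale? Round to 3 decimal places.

α = 0.605

ΣVar(i) = 0.62 + 2.37 + 0.72 + 2.53 = 6.24
α = (k/(k−1))·(1 − ΣVar(i)/σ²_total) = (4/3)·(1 − 6.24/11.42) = 0.605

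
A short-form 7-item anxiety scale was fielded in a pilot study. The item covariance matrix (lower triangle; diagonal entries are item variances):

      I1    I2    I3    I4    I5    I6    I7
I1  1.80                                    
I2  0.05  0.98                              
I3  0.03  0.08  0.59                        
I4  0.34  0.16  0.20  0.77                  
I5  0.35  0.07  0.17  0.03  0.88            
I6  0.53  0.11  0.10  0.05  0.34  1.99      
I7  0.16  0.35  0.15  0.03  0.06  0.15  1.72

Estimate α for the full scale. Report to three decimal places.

α = 0.520

Σσᵢ² = 1.80 + 0.98 + 0.59 + 0.77 + 0.88 + 1.99 + 1.72 = 8.73
Sum of off-diagonal covariances = 3.51
σ²_T = 8.73 + 2 × 3.51 = 15.75
α = (k/(k−1))·(1 − Σσᵢ²/σ²_T) = (7/6)·(1 − 8.73/15.75) = 0.520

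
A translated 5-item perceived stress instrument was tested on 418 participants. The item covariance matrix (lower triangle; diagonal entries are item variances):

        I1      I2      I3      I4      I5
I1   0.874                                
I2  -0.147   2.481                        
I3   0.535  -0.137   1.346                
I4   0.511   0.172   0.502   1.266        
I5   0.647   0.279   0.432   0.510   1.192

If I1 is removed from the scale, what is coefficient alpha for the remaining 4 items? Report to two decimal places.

Remaining items: I2, I3, I4, I5 (k = 4).
sum of item variances = 2.481 + 1.346 + 1.266 + 1.192 = 6.285
total variance = 6.285 + 2 × 1.758 = 9.801
α (item deleted) = (4/3)·(1 − 6.285/9.801) = 0.48

α = 0.48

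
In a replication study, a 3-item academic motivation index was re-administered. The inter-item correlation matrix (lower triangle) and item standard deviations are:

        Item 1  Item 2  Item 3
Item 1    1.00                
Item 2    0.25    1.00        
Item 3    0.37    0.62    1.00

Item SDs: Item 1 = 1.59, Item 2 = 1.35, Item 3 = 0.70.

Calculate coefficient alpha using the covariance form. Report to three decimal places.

α = 0.582

Σσ²ᵢ = 1.59² + 1.35² + 0.70² = 4.8406
Covariances σ_ij = r_ij · s_i · s_j:
  σ(Item 1,Item 2) = 0.25 × 1.59 × 1.35 = 0.5366
  σ(Item 1,Item 3) = 0.37 × 1.59 × 0.70 = 0.4118
  σ(Item 2,Item 3) = 0.62 × 1.35 × 0.70 = 0.5859
σ²_T = Σσ²ᵢ + 2·Σσ_ij = 4.8406 + 2 × 1.5343 = 7.9092
α = (3/2)·(1 − 4.8406/7.9092) = 0.582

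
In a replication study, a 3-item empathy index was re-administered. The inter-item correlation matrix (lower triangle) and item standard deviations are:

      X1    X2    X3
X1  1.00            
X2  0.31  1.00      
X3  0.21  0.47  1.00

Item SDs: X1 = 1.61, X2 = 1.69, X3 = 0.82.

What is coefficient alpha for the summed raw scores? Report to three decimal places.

Σσ²ᵢ = 1.61² + 1.69² + 0.82² = 6.1206
Covariances σ_ij = r_ij · s_i · s_j:
  σ(X1,X2) = 0.31 × 1.61 × 1.69 = 0.8435
  σ(X1,X3) = 0.21 × 1.61 × 0.82 = 0.2772
  σ(X2,X3) = 0.47 × 1.69 × 0.82 = 0.6513
σ²_T = Σσ²ᵢ + 2·Σσ_ij = 6.1206 + 2 × 1.7720 = 9.6646
α = (3/2)·(1 − 6.1206/9.6646) = 0.550

coefficient alpha = 0.550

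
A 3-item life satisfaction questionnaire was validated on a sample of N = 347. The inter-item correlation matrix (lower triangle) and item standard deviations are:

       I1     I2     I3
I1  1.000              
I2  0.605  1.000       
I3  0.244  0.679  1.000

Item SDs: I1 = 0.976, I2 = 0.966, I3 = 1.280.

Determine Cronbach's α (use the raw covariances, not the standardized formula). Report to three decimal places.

Cronbach's α = 0.740

Σσ²ᵢ = 0.976² + 0.966² + 1.280² = 3.5241
Covariances σ_ij = r_ij · s_i · s_j:
  σ(I1,I2) = 0.605 × 0.976 × 0.966 = 0.5704
  σ(I1,I3) = 0.244 × 0.976 × 1.280 = 0.3048
  σ(I2,I3) = 0.679 × 0.966 × 1.280 = 0.8396
σ²_T = Σσ²ᵢ + 2·Σσ_ij = 3.5241 + 2 × 1.7148 = 6.9537
α = (3/2)·(1 − 3.5241/6.9537) = 0.740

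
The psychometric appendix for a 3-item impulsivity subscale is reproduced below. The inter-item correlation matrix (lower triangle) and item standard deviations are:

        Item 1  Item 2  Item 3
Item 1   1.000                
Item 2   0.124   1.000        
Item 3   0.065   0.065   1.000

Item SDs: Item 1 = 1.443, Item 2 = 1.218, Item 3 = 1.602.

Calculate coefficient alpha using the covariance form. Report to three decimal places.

Σσ²ᵢ = 1.443² + 1.218² + 1.602² = 6.1322
Covariances σ_ij = r_ij · s_i · s_j:
  σ(Item 1,Item 2) = 0.124 × 1.443 × 1.218 = 0.2179
  σ(Item 1,Item 3) = 0.065 × 1.443 × 1.602 = 0.1503
  σ(Item 2,Item 3) = 0.065 × 1.218 × 1.602 = 0.1268
σ²_T = Σσ²ᵢ + 2·Σσ_ij = 6.1322 + 2 × 0.4950 = 7.1222
α = (3/2)·(1 − 6.1322/7.1222) = 0.209

coefficient alpha = 0.209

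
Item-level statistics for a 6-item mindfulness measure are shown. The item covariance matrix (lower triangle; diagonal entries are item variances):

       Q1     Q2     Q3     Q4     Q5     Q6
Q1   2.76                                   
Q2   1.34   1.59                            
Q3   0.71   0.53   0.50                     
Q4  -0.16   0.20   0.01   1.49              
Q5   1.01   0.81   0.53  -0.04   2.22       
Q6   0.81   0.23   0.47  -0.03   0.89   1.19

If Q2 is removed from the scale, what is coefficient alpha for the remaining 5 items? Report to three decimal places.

Remaining items: Q1, Q3, Q4, Q5, Q6 (k = 5).
ΣVar(i) = 2.76 + 0.50 + 1.49 + 2.22 + 1.19 = 8.16
σ²_total = 8.16 + 2 × 4.20 = 16.56
α (item deleted) = (5/4)·(1 − 8.16/16.56) = 0.634

coefficient alpha = 0.634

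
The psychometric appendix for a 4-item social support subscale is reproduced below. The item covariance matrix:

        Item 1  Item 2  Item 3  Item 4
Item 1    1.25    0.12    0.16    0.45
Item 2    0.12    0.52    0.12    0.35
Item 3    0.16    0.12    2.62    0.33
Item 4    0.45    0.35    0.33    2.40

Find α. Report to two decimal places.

α = 0.41

Σσ²ᵢ = 1.25 + 0.52 + 2.62 + 2.40 = 6.79
Sum of the distinct covariances = 1.53
σ²_total = 6.79 + 2 × 1.53 = 9.85
α = (k/(k−1))·(1 − Σσ²ᵢ/σ²_total) = (4/3)·(1 − 6.79/9.85) = 0.41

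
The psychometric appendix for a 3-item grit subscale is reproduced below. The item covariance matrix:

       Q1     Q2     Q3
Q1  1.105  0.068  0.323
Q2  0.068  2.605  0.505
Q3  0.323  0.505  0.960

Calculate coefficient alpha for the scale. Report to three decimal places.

Σσᵢ² = 1.105 + 2.605 + 0.960 = 4.670
Sum of off-diagonal covariances = 0.896
Var(T) = 4.670 + 2 × 0.896 = 6.462
α = (k/(k−1))·(1 − Σσᵢ²/Var(T)) = (3/2)·(1 − 4.670/6.462) = 0.416

α = 0.416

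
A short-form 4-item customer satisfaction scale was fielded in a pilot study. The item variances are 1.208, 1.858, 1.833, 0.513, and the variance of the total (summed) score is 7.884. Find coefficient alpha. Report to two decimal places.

sum of item variances = 1.208 + 1.858 + 1.833 + 0.513 = 5.412
α = (k/(k−1))·(1 − sum of item variances/Var(T)) = (4/3)·(1 − 5.412/7.884) = 0.42

α = 0.42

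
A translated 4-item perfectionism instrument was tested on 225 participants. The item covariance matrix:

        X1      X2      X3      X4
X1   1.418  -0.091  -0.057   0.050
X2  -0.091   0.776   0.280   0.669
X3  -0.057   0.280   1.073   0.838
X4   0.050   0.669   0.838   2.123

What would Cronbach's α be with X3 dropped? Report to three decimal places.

Remaining items: X1, X2, X4 (k = 3).
Σσ²ᵢ = 1.418 + 0.776 + 2.123 = 4.317
Var(T) = 4.317 + 2 × 0.628 = 5.573
α (item deleted) = (3/2)·(1 − 4.317/5.573) = 0.338

α = 0.338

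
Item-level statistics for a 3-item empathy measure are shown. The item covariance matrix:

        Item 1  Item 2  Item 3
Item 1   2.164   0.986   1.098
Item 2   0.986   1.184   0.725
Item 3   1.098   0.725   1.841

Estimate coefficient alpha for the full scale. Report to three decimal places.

α = 0.780

Σσ²ᵢ = 2.164 + 1.184 + 1.841 = 5.189
Sum of the distinct covariances = 2.809
total variance = 5.189 + 2 × 2.809 = 10.807
α = (k/(k−1))·(1 − Σσ²ᵢ/total variance) = (3/2)·(1 − 5.189/10.807) = 0.780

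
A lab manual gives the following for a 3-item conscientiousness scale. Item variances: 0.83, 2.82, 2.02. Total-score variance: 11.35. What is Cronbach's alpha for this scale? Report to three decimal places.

Σσᵢ² = 0.83 + 2.82 + 2.02 = 5.67
α = (k/(k−1))·(1 − Σσᵢ²/σ²_T) = (3/2)·(1 − 5.67/11.35) = 0.751

α = 0.751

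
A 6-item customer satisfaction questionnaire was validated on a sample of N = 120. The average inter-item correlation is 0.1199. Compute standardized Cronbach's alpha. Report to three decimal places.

standardized Cronbach's alpha = 0.450

Standardized α = k·r̄ / (1 + (k−1)·r̄) = 6 × 0.1199 / (1 + 5 × 0.1199)
  = 0.7194 / 1.5995 = 0.450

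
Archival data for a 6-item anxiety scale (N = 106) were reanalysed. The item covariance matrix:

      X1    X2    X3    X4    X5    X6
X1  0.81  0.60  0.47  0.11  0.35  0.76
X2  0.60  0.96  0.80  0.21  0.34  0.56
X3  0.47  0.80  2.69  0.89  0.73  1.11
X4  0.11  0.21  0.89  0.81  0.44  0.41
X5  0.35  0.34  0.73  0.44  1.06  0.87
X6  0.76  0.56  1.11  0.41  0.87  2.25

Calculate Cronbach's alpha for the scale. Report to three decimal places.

Cronbach's alpha = 0.802

Σσ²ᵢ = 0.81 + 0.96 + 2.69 + 0.81 + 1.06 + 2.25 = 8.58
Σ_{i<j} σ_ij = 8.65
Var(T) = 8.58 + 2 × 8.65 = 25.88
α = (k/(k−1))·(1 − Σσ²ᵢ/Var(T)) = (6/5)·(1 − 8.58/25.88) = 0.802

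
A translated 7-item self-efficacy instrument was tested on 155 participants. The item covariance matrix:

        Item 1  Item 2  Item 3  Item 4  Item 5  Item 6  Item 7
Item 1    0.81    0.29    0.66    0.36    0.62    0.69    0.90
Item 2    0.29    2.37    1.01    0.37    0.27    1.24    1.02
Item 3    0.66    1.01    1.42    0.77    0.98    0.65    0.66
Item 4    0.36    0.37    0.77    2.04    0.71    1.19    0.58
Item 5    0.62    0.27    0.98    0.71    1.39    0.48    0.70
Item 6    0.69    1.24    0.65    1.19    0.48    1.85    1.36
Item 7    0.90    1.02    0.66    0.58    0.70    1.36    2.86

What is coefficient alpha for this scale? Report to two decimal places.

coefficient alpha = 0.83

sum of item variances = 0.81 + 2.37 + 1.42 + 2.04 + 1.39 + 1.85 + 2.86 = 12.74
Sum of the distinct covariances = 15.51
σ²_T = 12.74 + 2 × 15.51 = 43.76
α = (k/(k−1))·(1 − sum of item variances/σ²_T) = (7/6)·(1 − 12.74/43.76) = 0.83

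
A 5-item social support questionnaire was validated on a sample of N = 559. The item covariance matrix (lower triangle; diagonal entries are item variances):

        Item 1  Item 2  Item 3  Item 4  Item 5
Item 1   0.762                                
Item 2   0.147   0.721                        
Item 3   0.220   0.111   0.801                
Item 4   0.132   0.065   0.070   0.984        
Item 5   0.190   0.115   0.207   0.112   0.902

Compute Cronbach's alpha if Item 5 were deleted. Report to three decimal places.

α = 0.418

Remaining items: Item 1, Item 2, Item 3, Item 4 (k = 4).
Σσ²ᵢ = 0.762 + 0.721 + 0.801 + 0.984 = 3.268
Var(T) = 3.268 + 2 × 0.745 = 4.758
α (item deleted) = (4/3)·(1 − 3.268/4.758) = 0.418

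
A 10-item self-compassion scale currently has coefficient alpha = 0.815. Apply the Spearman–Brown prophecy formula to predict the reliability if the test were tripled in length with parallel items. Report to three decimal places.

predicted reliability = 0.930

Length factor m = 3
α' = m·α / (1 + (m−1)·α)
   = 3 × 0.815 / (1 + (3 − 1) × 0.815)
   = 2.4450 / 2.6300 = 0.930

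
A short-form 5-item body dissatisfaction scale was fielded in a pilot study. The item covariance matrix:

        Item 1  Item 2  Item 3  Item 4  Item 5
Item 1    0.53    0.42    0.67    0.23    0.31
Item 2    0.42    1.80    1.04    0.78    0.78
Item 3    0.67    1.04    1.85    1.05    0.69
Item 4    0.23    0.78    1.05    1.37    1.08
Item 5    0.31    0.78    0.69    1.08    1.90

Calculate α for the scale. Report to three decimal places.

α = 0.818

sum of item variances = 0.53 + 1.80 + 1.85 + 1.37 + 1.90 = 7.45
Σ_{i<j} σ_ij = 7.05
Var(T) = 7.45 + 2 × 7.05 = 21.55
α = (k/(k−1))·(1 − sum of item variances/Var(T)) = (5/4)·(1 − 7.45/21.55) = 0.818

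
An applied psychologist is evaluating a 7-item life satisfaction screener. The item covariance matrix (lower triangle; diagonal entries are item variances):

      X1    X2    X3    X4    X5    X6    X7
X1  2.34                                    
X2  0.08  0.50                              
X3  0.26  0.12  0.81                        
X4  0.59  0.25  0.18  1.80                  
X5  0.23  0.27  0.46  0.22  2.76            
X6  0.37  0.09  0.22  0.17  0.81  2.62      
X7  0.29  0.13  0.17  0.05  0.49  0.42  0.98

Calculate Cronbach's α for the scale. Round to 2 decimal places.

Cronbach's α = 0.58

Σσ²ᵢ = 2.34 + 0.50 + 0.81 + 1.80 + 2.76 + 2.62 + 0.98 = 11.81
Σ_{i<j} σ_ij = 5.87
total variance = 11.81 + 2 × 5.87 = 23.55
α = (k/(k−1))·(1 − Σσ²ᵢ/total variance) = (7/6)·(1 − 11.81/23.55) = 0.58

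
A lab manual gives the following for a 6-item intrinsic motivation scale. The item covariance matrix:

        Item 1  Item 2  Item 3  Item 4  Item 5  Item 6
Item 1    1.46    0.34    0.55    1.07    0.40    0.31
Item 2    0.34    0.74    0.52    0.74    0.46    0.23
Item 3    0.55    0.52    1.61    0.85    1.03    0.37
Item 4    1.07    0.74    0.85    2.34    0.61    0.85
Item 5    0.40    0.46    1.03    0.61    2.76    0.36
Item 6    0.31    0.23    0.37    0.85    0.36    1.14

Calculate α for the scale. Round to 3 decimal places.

α = 0.760

Σσᵢ² = 1.46 + 0.74 + 1.61 + 2.34 + 2.76 + 1.14 = 10.05
Sum of the distinct covariances = 8.69
total variance = 10.05 + 2 × 8.69 = 27.43
α = (k/(k−1))·(1 − Σσᵢ²/total variance) = (6/5)·(1 − 10.05/27.43) = 0.760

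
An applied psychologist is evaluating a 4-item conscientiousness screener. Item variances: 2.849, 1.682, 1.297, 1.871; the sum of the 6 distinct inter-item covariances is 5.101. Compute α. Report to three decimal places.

α = 0.760

sum of item variances = 2.849 + 1.682 + 1.297 + 1.871 = 7.699
Sum of distinct covariances = 5.101
total variance = sum of item variances + 2·Σcov = 7.699 + 2 × 5.101 = 17.901
α = (4/3)·(1 − 7.699/17.901) = 0.760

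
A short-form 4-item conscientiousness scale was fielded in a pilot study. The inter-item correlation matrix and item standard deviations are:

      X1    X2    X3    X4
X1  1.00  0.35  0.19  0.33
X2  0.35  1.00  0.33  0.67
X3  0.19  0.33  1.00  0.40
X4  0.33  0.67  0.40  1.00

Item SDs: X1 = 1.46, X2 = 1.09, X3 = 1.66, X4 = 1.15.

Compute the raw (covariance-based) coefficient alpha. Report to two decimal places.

coefficient alpha = 0.67

Σσ²ᵢ = 1.46² + 1.09² + 1.66² + 1.15² = 7.3978
Covariances σ_ij = r_ij · s_i · s_j:
  σ(X1,X2) = 0.35 × 1.46 × 1.09 = 0.5570
  σ(X1,X3) = 0.19 × 1.46 × 1.66 = 0.4605
  σ(X1,X4) = 0.33 × 1.46 × 1.15 = 0.5541
  σ(X2,X3) = 0.33 × 1.09 × 1.66 = 0.5971
  σ(X2,X4) = 0.67 × 1.09 × 1.15 = 0.8398
  σ(X3,X4) = 0.40 × 1.66 × 1.15 = 0.7636
σ²_T = Σσ²ᵢ + 2·Σσ_ij = 7.3978 + 2 × 3.7721 = 14.9420
α = (4/3)·(1 − 7.3978/14.9420) = 0.67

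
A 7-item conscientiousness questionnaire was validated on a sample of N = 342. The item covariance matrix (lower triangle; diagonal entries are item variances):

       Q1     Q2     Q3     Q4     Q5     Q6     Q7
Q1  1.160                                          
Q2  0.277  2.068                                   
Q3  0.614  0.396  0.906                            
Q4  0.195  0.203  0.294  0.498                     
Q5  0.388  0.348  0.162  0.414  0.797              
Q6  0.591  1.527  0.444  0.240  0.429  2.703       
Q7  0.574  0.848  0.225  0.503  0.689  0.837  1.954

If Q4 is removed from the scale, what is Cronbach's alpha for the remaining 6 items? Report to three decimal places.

Cronbach's alpha = 0.762

Remaining items: Q1, Q2, Q3, Q5, Q6, Q7 (k = 6).
Σσ²ᵢ = 1.160 + 2.068 + 0.906 + 0.797 + 2.703 + 1.954 = 9.588
total variance = 9.588 + 2 × 8.349 = 26.286
α (item deleted) = (6/5)·(1 − 9.588/26.286) = 0.762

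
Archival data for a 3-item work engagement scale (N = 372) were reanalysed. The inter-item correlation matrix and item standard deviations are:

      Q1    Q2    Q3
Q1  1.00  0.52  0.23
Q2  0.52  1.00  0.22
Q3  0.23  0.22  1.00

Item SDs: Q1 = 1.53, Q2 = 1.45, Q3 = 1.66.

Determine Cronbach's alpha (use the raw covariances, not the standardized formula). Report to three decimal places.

α = 0.580

Σσ²ᵢ = 1.53² + 1.45² + 1.66² = 7.1990
Covariances σ_ij = r_ij · s_i · s_j:
  σ(Q1,Q2) = 0.52 × 1.53 × 1.45 = 1.1536
  σ(Q1,Q3) = 0.23 × 1.53 × 1.66 = 0.5842
  σ(Q2,Q3) = 0.22 × 1.45 × 1.66 = 0.5295
σ²_T = Σσ²ᵢ + 2·Σσ_ij = 7.1990 + 2 × 2.2673 = 11.7336
α = (3/2)·(1 − 7.1990/11.7336) = 0.580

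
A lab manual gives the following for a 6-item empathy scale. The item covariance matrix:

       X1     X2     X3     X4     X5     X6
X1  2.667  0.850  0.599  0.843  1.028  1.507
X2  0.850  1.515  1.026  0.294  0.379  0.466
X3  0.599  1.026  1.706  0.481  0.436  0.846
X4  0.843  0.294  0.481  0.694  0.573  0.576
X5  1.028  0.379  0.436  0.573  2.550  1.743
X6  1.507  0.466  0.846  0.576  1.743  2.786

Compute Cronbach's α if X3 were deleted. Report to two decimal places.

Cronbach's α = 0.77

Remaining items: X1, X2, X4, X5, X6 (k = 5).
Σσ²ᵢ = 2.667 + 1.515 + 0.694 + 2.550 + 2.786 = 10.212
σ²_T = 10.212 + 2 × 8.259 = 26.730
α (item deleted) = (5/4)·(1 − 10.212/26.730) = 0.77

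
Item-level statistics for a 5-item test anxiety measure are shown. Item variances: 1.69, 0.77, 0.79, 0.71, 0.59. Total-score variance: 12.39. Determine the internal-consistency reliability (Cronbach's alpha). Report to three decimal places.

Cronbach's alpha = 0.791

sum of item variances = 1.69 + 0.77 + 0.79 + 0.71 + 0.59 = 4.55
α = (k/(k−1))·(1 − sum of item variances/σ²_T) = (5/4)·(1 − 4.55/12.39) = 0.791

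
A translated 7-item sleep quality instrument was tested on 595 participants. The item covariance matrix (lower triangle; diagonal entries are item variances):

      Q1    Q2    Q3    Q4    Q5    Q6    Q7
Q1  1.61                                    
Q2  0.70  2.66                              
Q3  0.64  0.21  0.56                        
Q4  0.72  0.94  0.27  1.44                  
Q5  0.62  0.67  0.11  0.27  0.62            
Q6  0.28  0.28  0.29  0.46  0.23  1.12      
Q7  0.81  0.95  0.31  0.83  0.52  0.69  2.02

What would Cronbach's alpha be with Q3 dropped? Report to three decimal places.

Remaining items: Q1, Q2, Q4, Q5, Q6, Q7 (k = 6).
ΣVar(i) = 1.61 + 2.66 + 1.44 + 0.62 + 1.12 + 2.02 = 9.47
total variance = 9.47 + 2 × 8.97 = 27.41
α (item deleted) = (6/5)·(1 − 9.47/27.41) = 0.785

Cronbach's alpha = 0.785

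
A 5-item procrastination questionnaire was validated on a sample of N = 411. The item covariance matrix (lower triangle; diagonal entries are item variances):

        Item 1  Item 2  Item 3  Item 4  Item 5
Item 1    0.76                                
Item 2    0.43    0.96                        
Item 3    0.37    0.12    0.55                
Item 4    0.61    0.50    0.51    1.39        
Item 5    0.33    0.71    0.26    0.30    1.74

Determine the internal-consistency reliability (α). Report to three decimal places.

Σσ²ᵢ = 0.76 + 0.96 + 0.55 + 1.39 + 1.74 = 5.40
Sum of off-diagonal covariances = 4.14
σ²_total = 5.40 + 2 × 4.14 = 13.68
α = (k/(k−1))·(1 − Σσ²ᵢ/σ²_total) = (5/4)·(1 − 5.40/13.68) = 0.757

α = 0.757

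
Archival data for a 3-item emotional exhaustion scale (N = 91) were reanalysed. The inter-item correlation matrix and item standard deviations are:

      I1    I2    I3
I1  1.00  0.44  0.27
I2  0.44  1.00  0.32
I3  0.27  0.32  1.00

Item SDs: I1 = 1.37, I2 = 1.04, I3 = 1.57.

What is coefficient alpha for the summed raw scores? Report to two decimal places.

coefficient alpha = 0.58

Σσ²ᵢ = 1.37² + 1.04² + 1.57² = 5.4234
Covariances σ_ij = r_ij · s_i · s_j:
  σ(I1,I2) = 0.44 × 1.37 × 1.04 = 0.6269
  σ(I1,I3) = 0.27 × 1.37 × 1.57 = 0.5807
  σ(I2,I3) = 0.32 × 1.04 × 1.57 = 0.5225
σ²_T = Σσ²ᵢ + 2·Σσ_ij = 5.4234 + 2 × 1.7301 = 8.8836
α = (3/2)·(1 − 5.4234/8.8836) = 0.58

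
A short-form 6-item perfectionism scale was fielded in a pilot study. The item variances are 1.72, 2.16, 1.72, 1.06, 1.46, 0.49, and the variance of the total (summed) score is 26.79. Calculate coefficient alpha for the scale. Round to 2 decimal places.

Σσᵢ² = 1.72 + 2.16 + 1.72 + 1.06 + 1.46 + 0.49 = 8.61
α = (k/(k−1))·(1 − Σσᵢ²/total variance) = (6/5)·(1 − 8.61/26.79) = 0.81

α = 0.81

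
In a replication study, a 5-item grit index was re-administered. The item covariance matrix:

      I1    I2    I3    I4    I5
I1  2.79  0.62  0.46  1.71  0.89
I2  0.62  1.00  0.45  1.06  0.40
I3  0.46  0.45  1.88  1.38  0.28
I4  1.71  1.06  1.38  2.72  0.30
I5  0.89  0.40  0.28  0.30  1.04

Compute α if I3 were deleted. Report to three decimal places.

α = 0.758

Remaining items: I1, I2, I4, I5 (k = 4).
sum of item variances = 2.79 + 1.00 + 2.72 + 1.04 = 7.55
total variance = 7.55 + 2 × 4.98 = 17.51
α (item deleted) = (4/3)·(1 − 7.55/17.51) = 0.758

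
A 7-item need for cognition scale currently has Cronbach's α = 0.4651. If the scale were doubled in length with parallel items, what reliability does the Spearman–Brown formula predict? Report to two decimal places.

Length factor m = 2
α' = m·α / (1 + (m−1)·α)
   = 2 × 0.4651 / (1 + (2 − 1) × 0.4651)
   = 0.9302 / 1.4651 = 0.63

predicted reliability = 0.63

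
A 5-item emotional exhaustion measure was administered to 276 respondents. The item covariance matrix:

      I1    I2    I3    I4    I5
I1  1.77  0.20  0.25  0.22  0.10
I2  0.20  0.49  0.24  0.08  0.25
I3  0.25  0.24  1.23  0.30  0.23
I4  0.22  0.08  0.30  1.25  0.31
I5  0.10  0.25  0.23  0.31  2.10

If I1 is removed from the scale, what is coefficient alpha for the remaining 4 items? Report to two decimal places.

Remaining items: I2, I3, I4, I5 (k = 4).
Σσ²ᵢ = 0.49 + 1.23 + 1.25 + 2.10 = 5.07
Var(T) = 5.07 + 2 × 1.41 = 7.89
α (item deleted) = (4/3)·(1 − 5.07/7.89) = 0.48

α = 0.48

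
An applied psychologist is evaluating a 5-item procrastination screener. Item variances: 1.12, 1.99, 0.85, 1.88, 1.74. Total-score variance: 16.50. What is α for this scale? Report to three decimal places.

Σσᵢ² = 1.12 + 1.99 + 0.85 + 1.88 + 1.74 = 7.58
α = (k/(k−1))·(1 − Σσᵢ²/total variance) = (5/4)·(1 − 7.58/16.50) = 0.676

α = 0.676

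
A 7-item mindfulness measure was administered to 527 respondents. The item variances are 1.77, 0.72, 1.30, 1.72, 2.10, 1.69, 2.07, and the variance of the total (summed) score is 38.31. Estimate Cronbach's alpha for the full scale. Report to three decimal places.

Cronbach's alpha = 0.820

Σσᵢ² = 1.77 + 0.72 + 1.30 + 1.72 + 2.10 + 1.69 + 2.07 = 11.37
α = (k/(k−1))·(1 − Σσᵢ²/total variance) = (7/6)·(1 − 11.37/38.31) = 0.820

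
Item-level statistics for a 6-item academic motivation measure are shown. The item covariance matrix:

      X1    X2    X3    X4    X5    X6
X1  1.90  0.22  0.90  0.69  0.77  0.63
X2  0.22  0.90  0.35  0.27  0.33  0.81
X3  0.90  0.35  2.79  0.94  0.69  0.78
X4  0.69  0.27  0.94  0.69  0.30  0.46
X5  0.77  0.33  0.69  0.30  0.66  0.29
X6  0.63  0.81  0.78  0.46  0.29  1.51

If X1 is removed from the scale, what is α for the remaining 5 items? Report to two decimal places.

α = 0.77

Remaining items: X2, X3, X4, X5, X6 (k = 5).
Σσ²ᵢ = 0.90 + 2.79 + 0.69 + 0.66 + 1.51 = 6.55
σ²_total = 6.55 + 2 × 5.22 = 16.99
α (item deleted) = (5/4)·(1 − 6.55/16.99) = 0.77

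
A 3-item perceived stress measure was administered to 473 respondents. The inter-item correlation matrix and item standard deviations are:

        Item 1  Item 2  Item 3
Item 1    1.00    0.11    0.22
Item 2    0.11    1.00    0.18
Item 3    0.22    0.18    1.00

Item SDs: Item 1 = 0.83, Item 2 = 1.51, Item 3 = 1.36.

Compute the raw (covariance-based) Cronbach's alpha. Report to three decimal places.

Σσ²ᵢ = 0.83² + 1.51² + 1.36² = 4.8186
Covariances σ_ij = r_ij · s_i · s_j:
  σ(Item 1,Item 2) = 0.11 × 0.83 × 1.51 = 0.1379
  σ(Item 1,Item 3) = 0.22 × 0.83 × 1.36 = 0.2483
  σ(Item 2,Item 3) = 0.18 × 1.51 × 1.36 = 0.3696
σ²_T = Σσ²ᵢ + 2·Σσ_ij = 4.8186 + 2 × 0.7558 = 6.3302
α = (3/2)·(1 − 4.8186/6.3302) = 0.358

α = 0.358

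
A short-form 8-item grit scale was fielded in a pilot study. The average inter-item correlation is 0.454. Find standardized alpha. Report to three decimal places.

Standardized α = k·r̄ / (1 + (k−1)·r̄) = 8 × 0.454 / (1 + 7 × 0.454)
  = 3.6320 / 4.1780 = 0.869

α = 0.869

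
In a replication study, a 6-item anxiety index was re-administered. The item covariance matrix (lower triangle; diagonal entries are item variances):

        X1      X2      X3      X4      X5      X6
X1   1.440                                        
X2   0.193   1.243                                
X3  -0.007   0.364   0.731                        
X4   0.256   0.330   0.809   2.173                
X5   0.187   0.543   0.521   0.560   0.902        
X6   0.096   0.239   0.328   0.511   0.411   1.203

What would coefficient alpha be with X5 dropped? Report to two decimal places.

Remaining items: X1, X2, X3, X4, X6 (k = 5).
sum of item variances = 1.440 + 1.243 + 0.731 + 2.173 + 1.203 = 6.790
Var(T) = 6.790 + 2 × 3.119 = 13.028
α (item deleted) = (5/4)·(1 − 6.790/13.028) = 0.60

coefficient alpha = 0.60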